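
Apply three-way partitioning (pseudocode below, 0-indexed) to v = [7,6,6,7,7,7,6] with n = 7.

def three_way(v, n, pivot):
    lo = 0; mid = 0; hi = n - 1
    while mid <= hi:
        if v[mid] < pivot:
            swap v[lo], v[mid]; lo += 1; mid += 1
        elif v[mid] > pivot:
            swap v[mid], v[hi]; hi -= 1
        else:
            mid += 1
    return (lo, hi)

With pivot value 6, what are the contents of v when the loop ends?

[6,6,6,7,7,7,7]

lo=0 mid=0 hi=6
7>6: swap(0,6), hi=5 ⇒ [6,6,6,7,7,7,7]
6=6: mid=1
6=6: mid=2
6=6: mid=3
7>6: swap(3,5), hi=4 ⇒ [6,6,6,7,7,7,7]
7>6: swap(3,4), hi=3 ⇒ [6,6,6,7,7,7,7]
7>6: swap(3,3), hi=2 ⇒ [6,6,6,7,7,7,7]
done. lo=0 hi=2; v=[6,6,6,7,7,7,7]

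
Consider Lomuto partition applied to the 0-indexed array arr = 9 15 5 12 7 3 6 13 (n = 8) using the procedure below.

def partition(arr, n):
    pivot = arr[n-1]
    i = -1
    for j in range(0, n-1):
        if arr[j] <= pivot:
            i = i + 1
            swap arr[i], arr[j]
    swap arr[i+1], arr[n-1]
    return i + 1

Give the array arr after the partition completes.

pivot = arr[7] = 13; i = -1
j=0: arr[0]=9 ≤ 13 → i=0, swap arr[0],arr[0] (no change) → 9 15 5 12 7 3 6 13
j=1: arr[1]=15 > 13 → no swap
j=2: arr[2]=5 ≤ 13 → i=1, swap arr[1],arr[2] → 9 5 15 12 7 3 6 13
j=3: arr[3]=12 ≤ 13 → i=2, swap arr[2],arr[3] → 9 5 12 15 7 3 6 13
j=4: arr[4]=7 ≤ 13 → i=3, swap arr[3],arr[4] → 9 5 12 7 15 3 6 13
j=5: arr[5]=3 ≤ 13 → i=4, swap arr[4],arr[5] → 9 5 12 7 3 15 6 13
j=6: arr[6]=6 ≤ 13 → i=5, swap arr[5],arr[6] → 9 5 12 7 3 6 15 13
final swap arr[6],arr[7] → 9 5 12 7 3 6 13 15; return 6

9 5 12 7 3 6 13 15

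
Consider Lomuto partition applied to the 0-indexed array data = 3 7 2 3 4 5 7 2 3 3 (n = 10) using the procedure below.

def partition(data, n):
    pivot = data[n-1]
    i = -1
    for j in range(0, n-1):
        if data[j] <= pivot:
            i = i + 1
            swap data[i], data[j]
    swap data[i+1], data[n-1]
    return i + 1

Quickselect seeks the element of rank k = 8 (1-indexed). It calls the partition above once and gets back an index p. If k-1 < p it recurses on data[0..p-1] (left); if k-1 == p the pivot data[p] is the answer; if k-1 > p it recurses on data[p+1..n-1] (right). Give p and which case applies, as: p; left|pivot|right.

5; right

pivot=3, i=-1
j=0: 3≤3, i=0, swap(0,0) ⇒ 3 7 2 3 4 5 7 2 3 3
j=1: 7>3, skip
j=2: 2≤3, i=1, swap(1,2) ⇒ 3 2 7 3 4 5 7 2 3 3
j=3: 3≤3, i=2, swap(2,3) ⇒ 3 2 3 7 4 5 7 2 3 3
j=4: 4>3, skip
j=5: 5>3, skip
j=6: 7>3, skip
j=7: 2≤3, i=3, swap(3,7) ⇒ 3 2 3 2 4 5 7 7 3 3
j=8: 3≤3, i=4, swap(4,8) ⇒ 3 2 3 2 3 5 7 7 4 3
swap(5,9) ⇒ 3 2 3 2 3 3 7 7 4 5; return 5
p = 5; k-1 = 7 > 5 ⇒ right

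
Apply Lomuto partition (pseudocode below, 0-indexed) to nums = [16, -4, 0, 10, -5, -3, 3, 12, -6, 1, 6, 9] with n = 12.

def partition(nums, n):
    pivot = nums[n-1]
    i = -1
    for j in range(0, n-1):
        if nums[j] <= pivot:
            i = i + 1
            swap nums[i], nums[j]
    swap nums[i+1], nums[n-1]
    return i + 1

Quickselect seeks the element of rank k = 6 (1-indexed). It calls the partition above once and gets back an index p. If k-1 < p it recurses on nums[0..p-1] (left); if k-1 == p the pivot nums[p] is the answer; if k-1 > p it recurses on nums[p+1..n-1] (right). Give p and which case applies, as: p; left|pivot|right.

8; left

pivot=9, i=-1
j=0: 16>9, skip
j=1: -4≤9, i=0, swap(0,1) ⇒ [-4, 16, 0, 10, -5, -3, 3, 12, -6, 1, 6, 9]
j=2: 0≤9, i=1, swap(1,2) ⇒ [-4, 0, 16, 10, -5, -3, 3, 12, -6, 1, 6, 9]
j=3: 10>9, skip
j=4: -5≤9, i=2, swap(2,4) ⇒ [-4, 0, -5, 10, 16, -3, 3, 12, -6, 1, 6, 9]
j=5: -3≤9, i=3, swap(3,5) ⇒ [-4, 0, -5, -3, 16, 10, 3, 12, -6, 1, 6, 9]
j=6: 3≤9, i=4, swap(4,6) ⇒ [-4, 0, -5, -3, 3, 10, 16, 12, -6, 1, 6, 9]
j=7: 12>9, skip
j=8: -6≤9, i=5, swap(5,8) ⇒ [-4, 0, -5, -3, 3, -6, 16, 12, 10, 1, 6, 9]
j=9: 1≤9, i=6, swap(6,9) ⇒ [-4, 0, -5, -3, 3, -6, 1, 12, 10, 16, 6, 9]
j=10: 6≤9, i=7, swap(7,10) ⇒ [-4, 0, -5, -3, 3, -6, 1, 6, 10, 16, 12, 9]
swap(8,11) ⇒ [-4, 0, -5, -3, 3, -6, 1, 6, 9, 16, 12, 10]; return 8
p = 8; k-1 = 5 < 8 ⇒ left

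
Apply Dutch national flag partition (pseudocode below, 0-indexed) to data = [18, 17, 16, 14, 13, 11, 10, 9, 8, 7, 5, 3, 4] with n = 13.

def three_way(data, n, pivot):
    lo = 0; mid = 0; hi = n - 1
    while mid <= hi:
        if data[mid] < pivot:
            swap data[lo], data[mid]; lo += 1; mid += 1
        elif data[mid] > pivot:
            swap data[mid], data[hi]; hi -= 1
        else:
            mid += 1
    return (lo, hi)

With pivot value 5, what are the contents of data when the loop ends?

pivot = 5; lo=0, mid=0, hi=12
data[mid]=18>5: swap data[0],data[12]; hi=11 → [4, 17, 16, 14, 13, 11, 10, 9, 8, 7, 5, 3, 18]
data[mid]=4<5: swap data[0],data[0]; lo=1,mid=1 → [4, 17, 16, 14, 13, 11, 10, 9, 8, 7, 5, 3, 18]
data[mid]=17>5: swap data[1],data[11]; hi=10 → [4, 3, 16, 14, 13, 11, 10, 9, 8, 7, 5, 17, 18]
data[mid]=3<5: swap data[1],data[1]; lo=2,mid=2 → [4, 3, 16, 14, 13, 11, 10, 9, 8, 7, 5, 17, 18]
data[mid]=16>5: swap data[2],data[10]; hi=9 → [4, 3, 5, 14, 13, 11, 10, 9, 8, 7, 16, 17, 18]
data[mid]=5=5: mid=3
data[mid]=14>5: swap data[3],data[9]; hi=8 → [4, 3, 5, 7, 13, 11, 10, 9, 8, 14, 16, 17, 18]
data[mid]=7>5: swap data[3],data[8]; hi=7 → [4, 3, 5, 8, 13, 11, 10, 9, 7, 14, 16, 17, 18]
data[mid]=8>5: swap data[3],data[7]; hi=6 → [4, 3, 5, 9, 13, 11, 10, 8, 7, 14, 16, 17, 18]
data[mid]=9>5: swap data[3],data[6]; hi=5 → [4, 3, 5, 10, 13, 11, 9, 8, 7, 14, 16, 17, 18]
data[mid]=10>5: swap data[3],data[5]; hi=4 → [4, 3, 5, 11, 13, 10, 9, 8, 7, 14, 16, 17, 18]
data[mid]=11>5: swap data[3],data[4]; hi=3 → [4, 3, 5, 13, 11, 10, 9, 8, 7, 14, 16, 17, 18]
data[mid]=13>5: swap data[3],data[3]; hi=2 → [4, 3, 5, 13, 11, 10, 9, 8, 7, 14, 16, 17, 18]
end: lo=2, hi=2; data = [4, 3, 5, 13, 11, 10, 9, 8, 7, 14, 16, 17, 18]

[4, 3, 5, 13, 11, 10, 9, 8, 7, 14, 16, 17, 18]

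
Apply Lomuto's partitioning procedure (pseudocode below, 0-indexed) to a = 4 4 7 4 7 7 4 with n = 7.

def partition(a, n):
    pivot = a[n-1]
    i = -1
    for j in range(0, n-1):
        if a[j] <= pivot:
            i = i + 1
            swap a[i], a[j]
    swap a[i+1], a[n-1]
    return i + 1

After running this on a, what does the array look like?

4 4 4 4 7 7 7

pivot=4, i=-1
j=0: 4≤4, i=0, swap(0,0) ⇒ 4 4 7 4 7 7 4
j=1: 4≤4, i=1, swap(1,1) ⇒ 4 4 7 4 7 7 4
j=2: 7>4, skip
j=3: 4≤4, i=2, swap(2,3) ⇒ 4 4 4 7 7 7 4
j=4: 7>4, skip
j=5: 7>4, skip
swap(3,6) ⇒ 4 4 4 4 7 7 7; return 3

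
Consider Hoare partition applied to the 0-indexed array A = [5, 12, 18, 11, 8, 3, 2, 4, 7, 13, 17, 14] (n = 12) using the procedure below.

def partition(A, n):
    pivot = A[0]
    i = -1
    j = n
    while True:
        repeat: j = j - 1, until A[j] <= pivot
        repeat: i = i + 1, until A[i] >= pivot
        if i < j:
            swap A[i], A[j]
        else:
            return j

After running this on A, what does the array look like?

[4, 2, 3, 11, 8, 18, 12, 5, 7, 13, 17, 14]

pivot = A[0] = 5; i = -1, j = 12
j→7 (A[7]=4≤5), i→0 (A[0]=5≥5); i<j, swap → [4, 12, 18, 11, 8, 3, 2, 5, 7, 13, 17, 14]
j→6 (A[6]=2≤5), i→1 (A[1]=12≥5); i<j, swap → [4, 2, 18, 11, 8, 3, 12, 5, 7, 13, 17, 14]
j→5 (A[5]=3≤5), i→2 (A[2]=18≥5); i<j, swap → [4, 2, 3, 11, 8, 18, 12, 5, 7, 13, 17, 14]
j→2, i→3; i≥j, return j=2. A = [4, 2, 3, 11, 8, 18, 12, 5, 7, 13, 17, 14]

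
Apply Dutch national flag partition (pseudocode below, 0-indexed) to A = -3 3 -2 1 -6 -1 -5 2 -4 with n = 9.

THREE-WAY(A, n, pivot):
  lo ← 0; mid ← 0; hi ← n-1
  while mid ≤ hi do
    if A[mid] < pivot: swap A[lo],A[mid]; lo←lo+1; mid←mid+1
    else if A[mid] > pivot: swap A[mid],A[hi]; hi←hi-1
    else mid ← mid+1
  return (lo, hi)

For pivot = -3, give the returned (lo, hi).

lo=0 mid=0 hi=8
-3=-3: mid=1
3>-3: swap(1,8), hi=7 ⇒ -3 -4 -2 1 -6 -1 -5 2 3
-4<-3: swap(0,1), lo=1 mid=2 ⇒ -4 -3 -2 1 -6 -1 -5 2 3
-2>-3: swap(2,7), hi=6 ⇒ -4 -3 2 1 -6 -1 -5 -2 3
2>-3: swap(2,6), hi=5 ⇒ -4 -3 -5 1 -6 -1 2 -2 3
-5<-3: swap(1,2), lo=2 mid=3 ⇒ -4 -5 -3 1 -6 -1 2 -2 3
1>-3: swap(3,5), hi=4 ⇒ -4 -5 -3 -1 -6 1 2 -2 3
-1>-3: swap(3,4), hi=3 ⇒ -4 -5 -3 -6 -1 1 2 -2 3
-6<-3: swap(2,3), lo=3 mid=4 ⇒ -4 -5 -6 -3 -1 1 2 -2 3
done. lo=3 hi=3; A=-4 -5 -6 -3 -1 1 2 -2 3

(3, 3)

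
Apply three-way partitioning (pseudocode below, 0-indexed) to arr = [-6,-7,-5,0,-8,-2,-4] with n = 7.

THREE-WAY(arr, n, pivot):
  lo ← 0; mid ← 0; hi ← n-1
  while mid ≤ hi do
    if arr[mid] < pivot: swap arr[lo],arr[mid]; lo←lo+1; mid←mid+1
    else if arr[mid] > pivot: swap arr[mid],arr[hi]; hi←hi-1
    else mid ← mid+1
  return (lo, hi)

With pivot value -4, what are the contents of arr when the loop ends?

pivot = -4; lo=0, mid=0, hi=6
arr[mid]=-6<-4: swap arr[0],arr[0]; lo=1,mid=1 → [-6,-7,-5,0,-8,-2,-4]
arr[mid]=-7<-4: swap arr[1],arr[1]; lo=2,mid=2 → [-6,-7,-5,0,-8,-2,-4]
arr[mid]=-5<-4: swap arr[2],arr[2]; lo=3,mid=3 → [-6,-7,-5,0,-8,-2,-4]
arr[mid]=0>-4: swap arr[3],arr[6]; hi=5 → [-6,-7,-5,-4,-8,-2,0]
arr[mid]=-4=-4: mid=4
arr[mid]=-8<-4: swap arr[3],arr[4]; lo=4,mid=5 → [-6,-7,-5,-8,-4,-2,0]
arr[mid]=-2>-4: swap arr[5],arr[5]; hi=4 → [-6,-7,-5,-8,-4,-2,0]
end: lo=4, hi=4; arr = [-6,-7,-5,-8,-4,-2,0]

[-6,-7,-5,-8,-4,-2,0]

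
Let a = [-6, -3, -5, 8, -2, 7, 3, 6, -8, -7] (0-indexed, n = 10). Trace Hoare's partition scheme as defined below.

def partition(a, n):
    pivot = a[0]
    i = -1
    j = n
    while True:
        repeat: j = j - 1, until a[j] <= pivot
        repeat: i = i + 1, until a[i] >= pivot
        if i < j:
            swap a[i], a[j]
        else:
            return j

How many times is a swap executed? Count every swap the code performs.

pivot = a[0] = -6; i = -1, j = 10
j→9 (a[9]=-7≤-6), i→0 (a[0]=-6≥-6); i<j, swap → [-7, -3, -5, 8, -2, 7, 3, 6, -8, -6]
j→8 (a[8]=-8≤-6), i→1 (a[1]=-3≥-6); i<j, swap → [-7, -8, -5, 8, -2, 7, 3, 6, -3, -6]
j→1, i→2; i≥j, return j=1. a = [-7, -8, -5, 8, -2, 7, 3, 6, -3, -6]

2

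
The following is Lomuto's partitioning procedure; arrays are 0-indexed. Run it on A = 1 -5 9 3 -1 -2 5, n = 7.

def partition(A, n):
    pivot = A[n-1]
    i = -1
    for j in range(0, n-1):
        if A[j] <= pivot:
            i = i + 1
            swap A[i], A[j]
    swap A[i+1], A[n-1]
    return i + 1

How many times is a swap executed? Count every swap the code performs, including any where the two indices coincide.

pivot=5, i=-1
j=0: 1≤5, i=0, swap(0,0) ⇒ 1 -5 9 3 -1 -2 5
j=1: -5≤5, i=1, swap(1,1) ⇒ 1 -5 9 3 -1 -2 5
j=2: 9>5, skip
j=3: 3≤5, i=2, swap(2,3) ⇒ 1 -5 3 9 -1 -2 5
j=4: -1≤5, i=3, swap(3,4) ⇒ 1 -5 3 -1 9 -2 5
j=5: -2≤5, i=4, swap(4,5) ⇒ 1 -5 3 -1 -2 9 5
swap(5,6) ⇒ 1 -5 3 -1 -2 5 9; return 5

6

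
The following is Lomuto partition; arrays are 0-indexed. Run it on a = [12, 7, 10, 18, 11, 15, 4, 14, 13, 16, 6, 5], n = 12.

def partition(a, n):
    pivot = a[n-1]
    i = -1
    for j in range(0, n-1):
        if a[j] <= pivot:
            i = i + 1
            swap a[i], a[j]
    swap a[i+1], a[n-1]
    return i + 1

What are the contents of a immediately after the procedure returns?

[4, 5, 10, 18, 11, 15, 12, 14, 13, 16, 6, 7]

pivot=5, i=-1
j=0: 12>5, skip
j=1: 7>5, skip
j=2: 10>5, skip
j=3: 18>5, skip
j=4: 11>5, skip
j=5: 15>5, skip
j=6: 4≤5, i=0, swap(0,6) ⇒ [4, 7, 10, 18, 11, 15, 12, 14, 13, 16, 6, 5]
j=7: 14>5, skip
j=8: 13>5, skip
j=9: 16>5, skip
j=10: 6>5, skip
swap(1,11) ⇒ [4, 5, 10, 18, 11, 15, 12, 14, 13, 16, 6, 7]; return 1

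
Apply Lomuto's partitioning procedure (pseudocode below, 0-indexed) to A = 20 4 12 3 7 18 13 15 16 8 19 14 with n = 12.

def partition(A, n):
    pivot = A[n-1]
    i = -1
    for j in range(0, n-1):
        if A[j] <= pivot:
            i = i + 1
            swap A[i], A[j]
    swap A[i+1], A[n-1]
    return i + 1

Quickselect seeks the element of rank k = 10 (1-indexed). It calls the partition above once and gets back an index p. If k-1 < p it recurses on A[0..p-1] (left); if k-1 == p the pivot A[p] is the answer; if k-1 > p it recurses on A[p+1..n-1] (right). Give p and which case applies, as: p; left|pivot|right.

6; right

pivot = A[11] = 14; i = -1
j=0: A[0]=20 > 14 → no swap
j=1: A[1]=4 ≤ 14 → i=0, swap A[0],A[1] → 4 20 12 3 7 18 13 15 16 8 19 14
j=2: A[2]=12 ≤ 14 → i=1, swap A[1],A[2] → 4 12 20 3 7 18 13 15 16 8 19 14
j=3: A[3]=3 ≤ 14 → i=2, swap A[2],A[3] → 4 12 3 20 7 18 13 15 16 8 19 14
j=4: A[4]=7 ≤ 14 → i=3, swap A[3],A[4] → 4 12 3 7 20 18 13 15 16 8 19 14
j=5: A[5]=18 > 14 → no swap
j=6: A[6]=13 ≤ 14 → i=4, swap A[4],A[6] → 4 12 3 7 13 18 20 15 16 8 19 14
j=7: A[7]=15 > 14 → no swap
j=8: A[8]=16 > 14 → no swap
j=9: A[9]=8 ≤ 14 → i=5, swap A[5],A[9] → 4 12 3 7 13 8 20 15 16 18 19 14
j=10: A[10]=19 > 14 → no swap
final swap A[6],A[11] → 4 12 3 7 13 8 14 15 16 18 19 20; return 6
p = 6; k-1 = 9 > 6 ⇒ right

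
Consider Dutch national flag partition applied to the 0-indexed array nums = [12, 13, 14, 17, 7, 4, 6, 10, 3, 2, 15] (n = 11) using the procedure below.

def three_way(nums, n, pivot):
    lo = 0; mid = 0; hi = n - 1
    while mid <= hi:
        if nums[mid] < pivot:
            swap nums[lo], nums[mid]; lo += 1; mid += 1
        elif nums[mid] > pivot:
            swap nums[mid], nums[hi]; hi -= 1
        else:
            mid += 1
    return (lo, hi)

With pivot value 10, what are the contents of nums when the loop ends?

lo=0 mid=0 hi=10
12>10: swap(0,10), hi=9 ⇒ [15, 13, 14, 17, 7, 4, 6, 10, 3, 2, 12]
15>10: swap(0,9), hi=8 ⇒ [2, 13, 14, 17, 7, 4, 6, 10, 3, 15, 12]
2<10: swap(0,0), lo=1 mid=1 ⇒ [2, 13, 14, 17, 7, 4, 6, 10, 3, 15, 12]
13>10: swap(1,8), hi=7 ⇒ [2, 3, 14, 17, 7, 4, 6, 10, 13, 15, 12]
3<10: swap(1,1), lo=2 mid=2 ⇒ [2, 3, 14, 17, 7, 4, 6, 10, 13, 15, 12]
14>10: swap(2,7), hi=6 ⇒ [2, 3, 10, 17, 7, 4, 6, 14, 13, 15, 12]
10=10: mid=3
17>10: swap(3,6), hi=5 ⇒ [2, 3, 10, 6, 7, 4, 17, 14, 13, 15, 12]
6<10: swap(2,3), lo=3 mid=4 ⇒ [2, 3, 6, 10, 7, 4, 17, 14, 13, 15, 12]
7<10: swap(3,4), lo=4 mid=5 ⇒ [2, 3, 6, 7, 10, 4, 17, 14, 13, 15, 12]
4<10: swap(4,5), lo=5 mid=6 ⇒ [2, 3, 6, 7, 4, 10, 17, 14, 13, 15, 12]
done. lo=5 hi=5; nums=[2, 3, 6, 7, 4, 10, 17, 14, 13, 15, 12]

[2, 3, 6, 7, 4, 10, 17, 14, 13, 15, 12]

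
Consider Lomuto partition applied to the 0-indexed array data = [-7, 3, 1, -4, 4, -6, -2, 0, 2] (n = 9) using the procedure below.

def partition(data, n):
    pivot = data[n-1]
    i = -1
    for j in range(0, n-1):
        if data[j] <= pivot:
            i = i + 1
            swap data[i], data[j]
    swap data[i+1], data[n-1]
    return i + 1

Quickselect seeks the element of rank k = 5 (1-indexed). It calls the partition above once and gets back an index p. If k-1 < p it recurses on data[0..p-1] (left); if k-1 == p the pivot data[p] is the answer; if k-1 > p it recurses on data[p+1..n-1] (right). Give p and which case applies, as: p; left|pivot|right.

pivot = data[8] = 2; i = -1
j=0: data[0]=-7 ≤ 2 → i=0, swap data[0],data[0] (no change) → [-7, 3, 1, -4, 4, -6, -2, 0, 2]
j=1: data[1]=3 > 2 → no swap
j=2: data[2]=1 ≤ 2 → i=1, swap data[1],data[2] → [-7, 1, 3, -4, 4, -6, -2, 0, 2]
j=3: data[3]=-4 ≤ 2 → i=2, swap data[2],data[3] → [-7, 1, -4, 3, 4, -6, -2, 0, 2]
j=4: data[4]=4 > 2 → no swap
j=5: data[5]=-6 ≤ 2 → i=3, swap data[3],data[5] → [-7, 1, -4, -6, 4, 3, -2, 0, 2]
j=6: data[6]=-2 ≤ 2 → i=4, swap data[4],data[6] → [-7, 1, -4, -6, -2, 3, 4, 0, 2]
j=7: data[7]=0 ≤ 2 → i=5, swap data[5],data[7] → [-7, 1, -4, -6, -2, 0, 4, 3, 2]
final swap data[6],data[8] → [-7, 1, -4, -6, -2, 0, 2, 3, 4]; return 6
p = 6; k-1 = 4 < 6 ⇒ left

6; left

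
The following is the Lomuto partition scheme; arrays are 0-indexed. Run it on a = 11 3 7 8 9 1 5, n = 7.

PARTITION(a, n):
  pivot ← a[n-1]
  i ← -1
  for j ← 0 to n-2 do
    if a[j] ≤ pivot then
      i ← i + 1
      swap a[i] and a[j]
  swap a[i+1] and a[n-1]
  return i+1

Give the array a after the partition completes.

pivot = a[6] = 5; i = -1
j=0: a[0]=11 > 5 → no swap
j=1: a[1]=3 ≤ 5 → i=0, swap a[0],a[1] → 3 11 7 8 9 1 5
j=2: a[2]=7 > 5 → no swap
j=3: a[3]=8 > 5 → no swap
j=4: a[4]=9 > 5 → no swap
j=5: a[5]=1 ≤ 5 → i=1, swap a[1],a[5] → 3 1 7 8 9 11 5
final swap a[2],a[6] → 3 1 5 8 9 11 7; return 2

3 1 5 8 9 11 7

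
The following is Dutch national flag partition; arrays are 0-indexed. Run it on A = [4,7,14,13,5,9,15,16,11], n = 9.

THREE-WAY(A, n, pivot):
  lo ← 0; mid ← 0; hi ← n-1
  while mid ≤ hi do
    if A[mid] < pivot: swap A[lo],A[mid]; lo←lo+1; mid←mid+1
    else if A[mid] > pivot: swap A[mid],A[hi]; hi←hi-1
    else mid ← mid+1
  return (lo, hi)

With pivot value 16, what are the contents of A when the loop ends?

pivot = 16; lo=0, mid=0, hi=8
A[mid]=4<16: swap A[0],A[0]; lo=1,mid=1 → [4,7,14,13,5,9,15,16,11]
A[mid]=7<16: swap A[1],A[1]; lo=2,mid=2 → [4,7,14,13,5,9,15,16,11]
A[mid]=14<16: swap A[2],A[2]; lo=3,mid=3 → [4,7,14,13,5,9,15,16,11]
A[mid]=13<16: swap A[3],A[3]; lo=4,mid=4 → [4,7,14,13,5,9,15,16,11]
A[mid]=5<16: swap A[4],A[4]; lo=5,mid=5 → [4,7,14,13,5,9,15,16,11]
A[mid]=9<16: swap A[5],A[5]; lo=6,mid=6 → [4,7,14,13,5,9,15,16,11]
A[mid]=15<16: swap A[6],A[6]; lo=7,mid=7 → [4,7,14,13,5,9,15,16,11]
A[mid]=16=16: mid=8
A[mid]=11<16: swap A[7],A[8]; lo=8,mid=9 → [4,7,14,13,5,9,15,11,16]
end: lo=8, hi=8; A = [4,7,14,13,5,9,15,11,16]

[4,7,14,13,5,9,15,11,16]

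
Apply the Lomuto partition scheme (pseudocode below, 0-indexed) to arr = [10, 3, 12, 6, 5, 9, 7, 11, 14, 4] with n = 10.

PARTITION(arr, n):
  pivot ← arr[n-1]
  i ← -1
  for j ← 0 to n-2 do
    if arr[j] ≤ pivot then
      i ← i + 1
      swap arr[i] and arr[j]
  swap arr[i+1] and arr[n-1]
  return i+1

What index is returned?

1

pivot=4, i=-1
j=0: 10>4, skip
j=1: 3≤4, i=0, swap(0,1) ⇒ [3, 10, 12, 6, 5, 9, 7, 11, 14, 4]
j=2: 12>4, skip
j=3: 6>4, skip
j=4: 5>4, skip
j=5: 9>4, skip
j=6: 7>4, skip
j=7: 11>4, skip
j=8: 14>4, skip
swap(1,9) ⇒ [3, 4, 12, 6, 5, 9, 7, 11, 14, 10]; return 1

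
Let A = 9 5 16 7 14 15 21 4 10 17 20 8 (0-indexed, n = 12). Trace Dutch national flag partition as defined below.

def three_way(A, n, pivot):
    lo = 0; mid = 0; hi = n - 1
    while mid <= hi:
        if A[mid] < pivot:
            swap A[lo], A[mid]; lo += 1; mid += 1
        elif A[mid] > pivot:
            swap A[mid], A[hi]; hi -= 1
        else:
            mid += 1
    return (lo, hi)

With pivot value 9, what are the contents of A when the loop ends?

5 8 7 4 9 21 15 10 17 20 14 16

lo=0 mid=0 hi=11
9=9: mid=1
5<9: swap(0,1), lo=1 mid=2 ⇒ 5 9 16 7 14 15 21 4 10 17 20 8
16>9: swap(2,11), hi=10 ⇒ 5 9 8 7 14 15 21 4 10 17 20 16
8<9: swap(1,2), lo=2 mid=3 ⇒ 5 8 9 7 14 15 21 4 10 17 20 16
7<9: swap(2,3), lo=3 mid=4 ⇒ 5 8 7 9 14 15 21 4 10 17 20 16
14>9: swap(4,10), hi=9 ⇒ 5 8 7 9 20 15 21 4 10 17 14 16
20>9: swap(4,9), hi=8 ⇒ 5 8 7 9 17 15 21 4 10 20 14 16
17>9: swap(4,8), hi=7 ⇒ 5 8 7 9 10 15 21 4 17 20 14 16
10>9: swap(4,7), hi=6 ⇒ 5 8 7 9 4 15 21 10 17 20 14 16
4<9: swap(3,4), lo=4 mid=5 ⇒ 5 8 7 4 9 15 21 10 17 20 14 16
15>9: swap(5,6), hi=5 ⇒ 5 8 7 4 9 21 15 10 17 20 14 16
21>9: swap(5,5), hi=4 ⇒ 5 8 7 4 9 21 15 10 17 20 14 16
done. lo=4 hi=4; A=5 8 7 4 9 21 15 10 17 20 14 16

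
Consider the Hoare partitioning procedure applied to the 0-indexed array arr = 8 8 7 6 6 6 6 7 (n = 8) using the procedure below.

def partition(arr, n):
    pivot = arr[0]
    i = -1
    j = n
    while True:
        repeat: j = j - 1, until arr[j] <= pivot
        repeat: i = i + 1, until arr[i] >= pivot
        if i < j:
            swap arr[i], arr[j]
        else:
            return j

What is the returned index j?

pivot = arr[0] = 8; i = -1, j = 8
j→7 (arr[7]=7≤8), i→0 (arr[0]=8≥8); i<j, swap → 7 8 7 6 6 6 6 8
j→6 (arr[6]=6≤8), i→1 (arr[1]=8≥8); i<j, swap → 7 6 7 6 6 6 8 8
j→5, i→6; i≥j, return j=5. arr = 7 6 7 6 6 6 8 8

5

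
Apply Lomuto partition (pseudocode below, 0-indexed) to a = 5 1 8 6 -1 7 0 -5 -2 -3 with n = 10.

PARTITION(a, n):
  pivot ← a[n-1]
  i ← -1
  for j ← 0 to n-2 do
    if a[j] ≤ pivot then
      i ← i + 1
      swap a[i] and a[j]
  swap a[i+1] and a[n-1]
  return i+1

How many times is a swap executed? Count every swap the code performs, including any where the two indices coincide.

pivot=-3, i=-1
j=0: 5>-3, skip
j=1: 1>-3, skip
j=2: 8>-3, skip
j=3: 6>-3, skip
j=4: -1>-3, skip
j=5: 7>-3, skip
j=6: 0>-3, skip
j=7: -5≤-3, i=0, swap(0,7) ⇒ -5 1 8 6 -1 7 0 5 -2 -3
j=8: -2>-3, skip
swap(1,9) ⇒ -5 -3 8 6 -1 7 0 5 -2 1; return 1

2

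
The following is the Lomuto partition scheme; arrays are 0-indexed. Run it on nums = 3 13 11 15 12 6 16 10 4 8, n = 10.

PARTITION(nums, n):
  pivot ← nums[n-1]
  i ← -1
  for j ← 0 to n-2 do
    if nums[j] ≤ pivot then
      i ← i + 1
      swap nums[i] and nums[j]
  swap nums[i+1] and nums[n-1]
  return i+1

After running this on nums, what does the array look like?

3 6 4 8 12 13 16 10 11 15

pivot=8, i=-1
j=0: 3≤8, i=0, swap(0,0) ⇒ 3 13 11 15 12 6 16 10 4 8
j=1: 13>8, skip
j=2: 11>8, skip
j=3: 15>8, skip
j=4: 12>8, skip
j=5: 6≤8, i=1, swap(1,5) ⇒ 3 6 11 15 12 13 16 10 4 8
j=6: 16>8, skip
j=7: 10>8, skip
j=8: 4≤8, i=2, swap(2,8) ⇒ 3 6 4 15 12 13 16 10 11 8
swap(3,9) ⇒ 3 6 4 8 12 13 16 10 11 15; return 3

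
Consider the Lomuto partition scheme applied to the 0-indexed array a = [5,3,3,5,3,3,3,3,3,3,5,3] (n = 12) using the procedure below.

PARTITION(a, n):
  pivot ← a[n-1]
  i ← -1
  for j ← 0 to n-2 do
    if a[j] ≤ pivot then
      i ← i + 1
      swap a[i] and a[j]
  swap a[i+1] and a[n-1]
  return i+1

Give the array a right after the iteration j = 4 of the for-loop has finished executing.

[3,3,3,5,5,3,3,3,3,3,5,3]

pivot=3, i=-1
j=0: 5>3, skip
j=1: 3≤3, i=0, swap(0,1) ⇒ [3,5,3,5,3,3,3,3,3,3,5,3]
j=2: 3≤3, i=1, swap(1,2) ⇒ [3,3,5,5,3,3,3,3,3,3,5,3]
j=3: 5>3, skip
j=4: 3≤3, i=2, swap(2,4) ⇒ [3,3,3,5,5,3,3,3,3,3,5,3]
(after j=4) a = [3,3,3,5,5,3,3,3,3,3,5,3]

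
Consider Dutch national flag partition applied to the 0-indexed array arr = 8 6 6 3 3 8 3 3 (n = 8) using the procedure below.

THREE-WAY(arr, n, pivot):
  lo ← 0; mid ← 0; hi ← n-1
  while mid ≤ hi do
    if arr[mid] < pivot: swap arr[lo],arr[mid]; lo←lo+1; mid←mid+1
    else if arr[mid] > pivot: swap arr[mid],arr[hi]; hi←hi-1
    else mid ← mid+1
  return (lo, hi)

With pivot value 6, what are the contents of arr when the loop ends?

lo=0 mid=0 hi=7
8>6: swap(0,7), hi=6 ⇒ 3 6 6 3 3 8 3 8
3<6: swap(0,0), lo=1 mid=1 ⇒ 3 6 6 3 3 8 3 8
6=6: mid=2
6=6: mid=3
3<6: swap(1,3), lo=2 mid=4 ⇒ 3 3 6 6 3 8 3 8
3<6: swap(2,4), lo=3 mid=5 ⇒ 3 3 3 6 6 8 3 8
8>6: swap(5,6), hi=5 ⇒ 3 3 3 6 6 3 8 8
3<6: swap(3,5), lo=4 mid=6 ⇒ 3 3 3 3 6 6 8 8
done. lo=4 hi=5; arr=3 3 3 3 6 6 8 8

3 3 3 3 6 6 8 8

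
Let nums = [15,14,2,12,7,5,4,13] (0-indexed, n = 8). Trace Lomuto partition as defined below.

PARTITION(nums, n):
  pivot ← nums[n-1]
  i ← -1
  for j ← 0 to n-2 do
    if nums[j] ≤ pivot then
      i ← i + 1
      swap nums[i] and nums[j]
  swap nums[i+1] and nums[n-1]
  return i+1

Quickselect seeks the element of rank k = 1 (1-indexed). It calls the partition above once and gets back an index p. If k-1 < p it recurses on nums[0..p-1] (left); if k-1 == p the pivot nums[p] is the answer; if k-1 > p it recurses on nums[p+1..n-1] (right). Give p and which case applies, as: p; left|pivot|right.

5; left

pivot=13, i=-1
j=0: 15>13, skip
j=1: 14>13, skip
j=2: 2≤13, i=0, swap(0,2) ⇒ [2,14,15,12,7,5,4,13]
j=3: 12≤13, i=1, swap(1,3) ⇒ [2,12,15,14,7,5,4,13]
j=4: 7≤13, i=2, swap(2,4) ⇒ [2,12,7,14,15,5,4,13]
j=5: 5≤13, i=3, swap(3,5) ⇒ [2,12,7,5,15,14,4,13]
j=6: 4≤13, i=4, swap(4,6) ⇒ [2,12,7,5,4,14,15,13]
swap(5,7) ⇒ [2,12,7,5,4,13,15,14]; return 5
p = 5; k-1 = 0 < 5 ⇒ left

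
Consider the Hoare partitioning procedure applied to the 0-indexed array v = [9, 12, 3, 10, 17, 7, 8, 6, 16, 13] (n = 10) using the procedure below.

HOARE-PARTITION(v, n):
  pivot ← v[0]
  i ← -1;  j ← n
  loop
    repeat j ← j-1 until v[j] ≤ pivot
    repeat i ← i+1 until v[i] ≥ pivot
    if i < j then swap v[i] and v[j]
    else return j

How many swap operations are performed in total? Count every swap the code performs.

pivot=9
j stops at 7 (6), i stops at 0 (9); swap ⇒ [6, 12, 3, 10, 17, 7, 8, 9, 16, 13]
j stops at 6 (8), i stops at 1 (12); swap ⇒ [6, 8, 3, 10, 17, 7, 12, 9, 16, 13]
j stops at 5 (7), i stops at 3 (10); swap ⇒ [6, 8, 3, 7, 17, 10, 12, 9, 16, 13]
j stops at 3, i stops at 4; i≥j ⇒ return 3. v=[6, 8, 3, 7, 17, 10, 12, 9, 16, 13]

3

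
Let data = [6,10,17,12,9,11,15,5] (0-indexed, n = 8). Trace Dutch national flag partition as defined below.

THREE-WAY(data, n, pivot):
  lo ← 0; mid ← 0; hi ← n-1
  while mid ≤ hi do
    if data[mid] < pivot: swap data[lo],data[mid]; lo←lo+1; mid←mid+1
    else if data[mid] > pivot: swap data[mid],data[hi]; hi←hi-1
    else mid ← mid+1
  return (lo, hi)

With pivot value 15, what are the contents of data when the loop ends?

pivot = 15; lo=0, mid=0, hi=7
data[mid]=6<15: swap data[0],data[0]; lo=1,mid=1 → [6,10,17,12,9,11,15,5]
data[mid]=10<15: swap data[1],data[1]; lo=2,mid=2 → [6,10,17,12,9,11,15,5]
data[mid]=17>15: swap data[2],data[7]; hi=6 → [6,10,5,12,9,11,15,17]
data[mid]=5<15: swap data[2],data[2]; lo=3,mid=3 → [6,10,5,12,9,11,15,17]
data[mid]=12<15: swap data[3],data[3]; lo=4,mid=4 → [6,10,5,12,9,11,15,17]
data[mid]=9<15: swap data[4],data[4]; lo=5,mid=5 → [6,10,5,12,9,11,15,17]
data[mid]=11<15: swap data[5],data[5]; lo=6,mid=6 → [6,10,5,12,9,11,15,17]
data[mid]=15=15: mid=7
end: lo=6, hi=6; data = [6,10,5,12,9,11,15,17]

[6,10,5,12,9,11,15,17]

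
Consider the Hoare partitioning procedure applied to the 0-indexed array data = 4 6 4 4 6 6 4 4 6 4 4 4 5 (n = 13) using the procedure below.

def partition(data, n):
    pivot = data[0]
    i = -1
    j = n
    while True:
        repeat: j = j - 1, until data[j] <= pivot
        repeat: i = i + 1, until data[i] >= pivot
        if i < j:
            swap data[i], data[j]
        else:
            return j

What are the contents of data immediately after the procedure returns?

4 4 4 4 4 6 6 4 6 4 6 4 5

pivot = data[0] = 4; i = -1, j = 13
j→11 (data[11]=4≤4), i→0 (data[0]=4≥4); i<j, swap → 4 6 4 4 6 6 4 4 6 4 4 4 5
j→10 (data[10]=4≤4), i→1 (data[1]=6≥4); i<j, swap → 4 4 4 4 6 6 4 4 6 4 6 4 5
j→9 (data[9]=4≤4), i→2 (data[2]=4≥4); i<j, swap → 4 4 4 4 6 6 4 4 6 4 6 4 5
j→7 (data[7]=4≤4), i→3 (data[3]=4≥4); i<j, swap → 4 4 4 4 6 6 4 4 6 4 6 4 5
j→6 (data[6]=4≤4), i→4 (data[4]=6≥4); i<j, swap → 4 4 4 4 4 6 6 4 6 4 6 4 5
j→4, i→5; i≥j, return j=4. data = 4 4 4 4 4 6 6 4 6 4 6 4 5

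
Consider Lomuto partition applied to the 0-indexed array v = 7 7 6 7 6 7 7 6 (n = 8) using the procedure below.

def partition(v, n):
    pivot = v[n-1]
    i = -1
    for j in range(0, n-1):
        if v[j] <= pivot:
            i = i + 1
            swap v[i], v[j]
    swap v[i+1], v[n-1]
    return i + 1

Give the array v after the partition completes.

6 6 6 7 7 7 7 7

pivot = v[7] = 6; i = -1
j=0: v[0]=7 > 6 → no swap
j=1: v[1]=7 > 6 → no swap
j=2: v[2]=6 ≤ 6 → i=0, swap v[0],v[2] → 6 7 7 7 6 7 7 6
j=3: v[3]=7 > 6 → no swap
j=4: v[4]=6 ≤ 6 → i=1, swap v[1],v[4] → 6 6 7 7 7 7 7 6
j=5: v[5]=7 > 6 → no swap
j=6: v[6]=7 > 6 → no swap
final swap v[2],v[7] → 6 6 6 7 7 7 7 7; return 2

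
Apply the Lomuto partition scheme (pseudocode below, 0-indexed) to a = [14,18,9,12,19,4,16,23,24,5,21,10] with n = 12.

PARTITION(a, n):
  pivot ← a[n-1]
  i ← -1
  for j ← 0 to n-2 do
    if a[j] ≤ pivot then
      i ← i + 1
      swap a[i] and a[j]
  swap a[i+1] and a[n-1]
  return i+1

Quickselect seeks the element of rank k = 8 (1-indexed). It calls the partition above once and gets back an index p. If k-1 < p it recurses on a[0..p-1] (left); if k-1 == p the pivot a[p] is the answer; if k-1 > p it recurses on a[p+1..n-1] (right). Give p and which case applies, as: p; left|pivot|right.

3; right

pivot = a[11] = 10; i = -1
j=0: a[0]=14 > 10 → no swap
j=1: a[1]=18 > 10 → no swap
j=2: a[2]=9 ≤ 10 → i=0, swap a[0],a[2] → [9,18,14,12,19,4,16,23,24,5,21,10]
j=3: a[3]=12 > 10 → no swap
j=4: a[4]=19 > 10 → no swap
j=5: a[5]=4 ≤ 10 → i=1, swap a[1],a[5] → [9,4,14,12,19,18,16,23,24,5,21,10]
j=6: a[6]=16 > 10 → no swap
j=7: a[7]=23 > 10 → no swap
j=8: a[8]=24 > 10 → no swap
j=9: a[9]=5 ≤ 10 → i=2, swap a[2],a[9] → [9,4,5,12,19,18,16,23,24,14,21,10]
j=10: a[10]=21 > 10 → no swap
final swap a[3],a[11] → [9,4,5,10,19,18,16,23,24,14,21,12]; return 3
p = 3; k-1 = 7 > 3 ⇒ right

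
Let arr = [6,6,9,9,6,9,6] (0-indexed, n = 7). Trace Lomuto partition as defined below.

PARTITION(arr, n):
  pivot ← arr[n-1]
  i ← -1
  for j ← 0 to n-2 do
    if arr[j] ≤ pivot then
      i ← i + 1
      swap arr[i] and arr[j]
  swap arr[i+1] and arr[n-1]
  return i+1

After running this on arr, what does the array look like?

[6,6,6,6,9,9,9]

pivot = arr[6] = 6; i = -1
j=0: arr[0]=6 ≤ 6 → i=0, swap arr[0],arr[0] (no change) → [6,6,9,9,6,9,6]
j=1: arr[1]=6 ≤ 6 → i=1, swap arr[1],arr[1] (no change) → [6,6,9,9,6,9,6]
j=2: arr[2]=9 > 6 → no swap
j=3: arr[3]=9 > 6 → no swap
j=4: arr[4]=6 ≤ 6 → i=2, swap arr[2],arr[4] → [6,6,6,9,9,9,6]
j=5: arr[5]=9 > 6 → no swap
final swap arr[3],arr[6] → [6,6,6,6,9,9,9]; return 3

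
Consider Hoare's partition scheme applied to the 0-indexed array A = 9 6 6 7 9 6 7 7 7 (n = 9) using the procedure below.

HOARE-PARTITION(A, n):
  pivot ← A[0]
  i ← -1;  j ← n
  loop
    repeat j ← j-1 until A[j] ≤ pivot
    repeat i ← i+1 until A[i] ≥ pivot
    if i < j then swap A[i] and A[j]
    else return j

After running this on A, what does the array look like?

pivot=9
j stops at 8 (7), i stops at 0 (9); swap ⇒ 7 6 6 7 9 6 7 7 9
j stops at 7 (7), i stops at 4 (9); swap ⇒ 7 6 6 7 7 6 7 9 9
j stops at 6, i stops at 7; i≥j ⇒ return 6. A=7 6 6 7 7 6 7 9 9

7 6 6 7 7 6 7 9 9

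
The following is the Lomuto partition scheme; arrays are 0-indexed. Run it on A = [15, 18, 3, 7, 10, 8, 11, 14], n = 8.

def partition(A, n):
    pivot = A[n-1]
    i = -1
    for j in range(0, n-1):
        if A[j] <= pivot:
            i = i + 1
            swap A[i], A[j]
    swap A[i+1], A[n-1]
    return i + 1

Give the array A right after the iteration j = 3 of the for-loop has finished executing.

[3, 7, 15, 18, 10, 8, 11, 14]

pivot=14, i=-1
j=0: 15>14, skip
j=1: 18>14, skip
j=2: 3≤14, i=0, swap(0,2) ⇒ [3, 18, 15, 7, 10, 8, 11, 14]
j=3: 7≤14, i=1, swap(1,3) ⇒ [3, 7, 15, 18, 10, 8, 11, 14]
(after j=3) A = [3, 7, 15, 18, 10, 8, 11, 14]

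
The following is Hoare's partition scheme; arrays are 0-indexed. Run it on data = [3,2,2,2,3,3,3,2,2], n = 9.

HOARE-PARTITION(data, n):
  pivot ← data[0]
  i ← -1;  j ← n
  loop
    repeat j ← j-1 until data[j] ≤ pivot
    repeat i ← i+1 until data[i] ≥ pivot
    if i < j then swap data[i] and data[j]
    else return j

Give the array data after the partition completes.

[2,2,2,2,2,3,3,3,3]

pivot=3
j stops at 8 (2), i stops at 0 (3); swap ⇒ [2,2,2,2,3,3,3,2,3]
j stops at 7 (2), i stops at 4 (3); swap ⇒ [2,2,2,2,2,3,3,3,3]
j stops at 6 (3), i stops at 5 (3); swap ⇒ [2,2,2,2,2,3,3,3,3]
j stops at 5, i stops at 6; i≥j ⇒ return 5. data=[2,2,2,2,2,3,3,3,3]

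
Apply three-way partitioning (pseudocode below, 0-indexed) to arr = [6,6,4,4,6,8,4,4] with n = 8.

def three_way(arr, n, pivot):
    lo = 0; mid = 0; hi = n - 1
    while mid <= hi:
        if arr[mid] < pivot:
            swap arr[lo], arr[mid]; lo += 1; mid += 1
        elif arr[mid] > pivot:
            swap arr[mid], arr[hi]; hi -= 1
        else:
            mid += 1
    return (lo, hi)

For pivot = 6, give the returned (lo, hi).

(4, 6)

pivot = 6; lo=0, mid=0, hi=7
arr[mid]=6=6: mid=1
arr[mid]=6=6: mid=2
arr[mid]=4<6: swap arr[0],arr[2]; lo=1,mid=3 → [4,6,6,4,6,8,4,4]
arr[mid]=4<6: swap arr[1],arr[3]; lo=2,mid=4 → [4,4,6,6,6,8,4,4]
arr[mid]=6=6: mid=5
arr[mid]=8>6: swap arr[5],arr[7]; hi=6 → [4,4,6,6,6,4,4,8]
arr[mid]=4<6: swap arr[2],arr[5]; lo=3,mid=6 → [4,4,4,6,6,6,4,8]
arr[mid]=4<6: swap arr[3],arr[6]; lo=4,mid=7 → [4,4,4,4,6,6,6,8]
end: lo=4, hi=6; arr = [4,4,4,4,6,6,6,8]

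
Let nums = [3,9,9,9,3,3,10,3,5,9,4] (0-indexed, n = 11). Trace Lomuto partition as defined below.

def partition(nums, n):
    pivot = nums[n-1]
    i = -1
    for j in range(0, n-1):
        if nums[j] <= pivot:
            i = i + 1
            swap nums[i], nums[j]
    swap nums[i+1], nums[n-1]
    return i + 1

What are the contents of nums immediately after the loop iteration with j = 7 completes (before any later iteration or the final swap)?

pivot = nums[10] = 4; i = -1
j=0: nums[0]=3 ≤ 4 → i=0, swap nums[0],nums[0] (no change) → [3,9,9,9,3,3,10,3,5,9,4]
j=1: nums[1]=9 > 4 → no swap
j=2: nums[2]=9 > 4 → no swap
j=3: nums[3]=9 > 4 → no swap
j=4: nums[4]=3 ≤ 4 → i=1, swap nums[1],nums[4] → [3,3,9,9,9,3,10,3,5,9,4]
j=5: nums[5]=3 ≤ 4 → i=2, swap nums[2],nums[5] → [3,3,3,9,9,9,10,3,5,9,4]
j=6: nums[6]=10 > 4 → no swap
j=7: nums[7]=3 ≤ 4 → i=3, swap nums[3],nums[7] → [3,3,3,3,9,9,10,9,5,9,4]
(after j=7) nums = [3,3,3,3,9,9,10,9,5,9,4]

[3,3,3,3,9,9,10,9,5,9,4]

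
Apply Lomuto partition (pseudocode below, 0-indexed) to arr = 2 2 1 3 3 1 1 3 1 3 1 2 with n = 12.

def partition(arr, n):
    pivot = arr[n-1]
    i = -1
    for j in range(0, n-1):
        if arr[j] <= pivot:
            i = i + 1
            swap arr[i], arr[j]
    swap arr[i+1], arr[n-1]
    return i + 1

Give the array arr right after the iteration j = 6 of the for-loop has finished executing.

pivot = arr[11] = 2; i = -1
j=0: arr[0]=2 ≤ 2 → i=0, swap arr[0],arr[0] (no change) → 2 2 1 3 3 1 1 3 1 3 1 2
j=1: arr[1]=2 ≤ 2 → i=1, swap arr[1],arr[1] (no change) → 2 2 1 3 3 1 1 3 1 3 1 2
j=2: arr[2]=1 ≤ 2 → i=2, swap arr[2],arr[2] (no change) → 2 2 1 3 3 1 1 3 1 3 1 2
j=3: arr[3]=3 > 2 → no swap
j=4: arr[4]=3 > 2 → no swap
j=5: arr[5]=1 ≤ 2 → i=3, swap arr[3],arr[5] → 2 2 1 1 3 3 1 3 1 3 1 2
j=6: arr[6]=1 ≤ 2 → i=4, swap arr[4],arr[6] → 2 2 1 1 1 3 3 3 1 3 1 2
(after j=6) arr = 2 2 1 1 1 3 3 3 1 3 1 2

2 2 1 1 1 3 3 3 1 3 1 2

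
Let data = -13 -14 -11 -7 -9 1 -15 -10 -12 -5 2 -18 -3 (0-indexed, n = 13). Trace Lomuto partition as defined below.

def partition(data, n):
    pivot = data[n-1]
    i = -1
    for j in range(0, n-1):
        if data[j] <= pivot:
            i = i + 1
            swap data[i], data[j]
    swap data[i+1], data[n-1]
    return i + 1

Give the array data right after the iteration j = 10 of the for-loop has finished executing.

-13 -14 -11 -7 -9 -15 -10 -12 -5 1 2 -18 -3

pivot=-3, i=-1
j=0: -13≤-3, i=0, swap(0,0) ⇒ -13 -14 -11 -7 -9 1 -15 -10 -12 -5 2 -18 -3
j=1: -14≤-3, i=1, swap(1,1) ⇒ -13 -14 -11 -7 -9 1 -15 -10 -12 -5 2 -18 -3
j=2: -11≤-3, i=2, swap(2,2) ⇒ -13 -14 -11 -7 -9 1 -15 -10 -12 -5 2 -18 -3
j=3: -7≤-3, i=3, swap(3,3) ⇒ -13 -14 -11 -7 -9 1 -15 -10 -12 -5 2 -18 -3
j=4: -9≤-3, i=4, swap(4,4) ⇒ -13 -14 -11 -7 -9 1 -15 -10 -12 -5 2 -18 -3
j=5: 1>-3, skip
j=6: -15≤-3, i=5, swap(5,6) ⇒ -13 -14 -11 -7 -9 -15 1 -10 -12 -5 2 -18 -3
j=7: -10≤-3, i=6, swap(6,7) ⇒ -13 -14 -11 -7 -9 -15 -10 1 -12 -5 2 -18 -3
j=8: -12≤-3, i=7, swap(7,8) ⇒ -13 -14 -11 -7 -9 -15 -10 -12 1 -5 2 -18 -3
j=9: -5≤-3, i=8, swap(8,9) ⇒ -13 -14 -11 -7 -9 -15 -10 -12 -5 1 2 -18 -3
j=10: 2>-3, skip
(after j=10) data = -13 -14 -11 -7 -9 -15 -10 -12 -5 1 2 -18 -3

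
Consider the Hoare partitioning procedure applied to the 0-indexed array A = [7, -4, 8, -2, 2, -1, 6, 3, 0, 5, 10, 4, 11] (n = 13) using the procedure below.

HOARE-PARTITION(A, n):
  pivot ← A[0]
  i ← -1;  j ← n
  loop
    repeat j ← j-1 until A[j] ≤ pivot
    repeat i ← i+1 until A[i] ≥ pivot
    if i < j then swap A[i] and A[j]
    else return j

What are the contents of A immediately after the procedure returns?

pivot = A[0] = 7; i = -1, j = 13
j→11 (A[11]=4≤7), i→0 (A[0]=7≥7); i<j, swap → [4, -4, 8, -2, 2, -1, 6, 3, 0, 5, 10, 7, 11]
j→9 (A[9]=5≤7), i→2 (A[2]=8≥7); i<j, swap → [4, -4, 5, -2, 2, -1, 6, 3, 0, 8, 10, 7, 11]
j→8, i→9; i≥j, return j=8. A = [4, -4, 5, -2, 2, -1, 6, 3, 0, 8, 10, 7, 11]

[4, -4, 5, -2, 2, -1, 6, 3, 0, 8, 10, 7, 11]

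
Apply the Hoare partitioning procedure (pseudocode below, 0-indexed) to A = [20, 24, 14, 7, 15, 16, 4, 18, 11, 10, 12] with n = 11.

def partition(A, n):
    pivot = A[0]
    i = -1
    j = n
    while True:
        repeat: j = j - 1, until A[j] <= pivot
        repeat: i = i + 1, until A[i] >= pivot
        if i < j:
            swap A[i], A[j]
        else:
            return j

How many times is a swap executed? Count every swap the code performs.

pivot=20
j stops at 10 (12), i stops at 0 (20); swap ⇒ [12, 24, 14, 7, 15, 16, 4, 18, 11, 10, 20]
j stops at 9 (10), i stops at 1 (24); swap ⇒ [12, 10, 14, 7, 15, 16, 4, 18, 11, 24, 20]
j stops at 8, i stops at 9; i≥j ⇒ return 8. A=[12, 10, 14, 7, 15, 16, 4, 18, 11, 24, 20]

2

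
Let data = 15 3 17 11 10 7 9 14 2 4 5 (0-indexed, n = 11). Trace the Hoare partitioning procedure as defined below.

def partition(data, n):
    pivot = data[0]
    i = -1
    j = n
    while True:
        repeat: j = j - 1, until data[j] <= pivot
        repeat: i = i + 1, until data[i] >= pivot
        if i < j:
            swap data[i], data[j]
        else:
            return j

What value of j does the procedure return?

pivot=15
j stops at 10 (5), i stops at 0 (15); swap ⇒ 5 3 17 11 10 7 9 14 2 4 15
j stops at 9 (4), i stops at 2 (17); swap ⇒ 5 3 4 11 10 7 9 14 2 17 15
j stops at 8, i stops at 9; i≥j ⇒ return 8. data=5 3 4 11 10 7 9 14 2 17 15

8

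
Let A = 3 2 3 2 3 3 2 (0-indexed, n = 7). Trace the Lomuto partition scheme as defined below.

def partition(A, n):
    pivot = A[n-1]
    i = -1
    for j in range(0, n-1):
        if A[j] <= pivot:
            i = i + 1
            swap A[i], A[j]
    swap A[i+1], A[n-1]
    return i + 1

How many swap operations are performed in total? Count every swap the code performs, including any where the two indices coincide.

3

pivot = A[6] = 2; i = -1
j=0: A[0]=3 > 2 → no swap
j=1: A[1]=2 ≤ 2 → i=0, swap A[0],A[1] → 2 3 3 2 3 3 2
j=2: A[2]=3 > 2 → no swap
j=3: A[3]=2 ≤ 2 → i=1, swap A[1],A[3] → 2 2 3 3 3 3 2
j=4: A[4]=3 > 2 → no swap
j=5: A[5]=3 > 2 → no swap
final swap A[2],A[6] → 2 2 2 3 3 3 3; return 2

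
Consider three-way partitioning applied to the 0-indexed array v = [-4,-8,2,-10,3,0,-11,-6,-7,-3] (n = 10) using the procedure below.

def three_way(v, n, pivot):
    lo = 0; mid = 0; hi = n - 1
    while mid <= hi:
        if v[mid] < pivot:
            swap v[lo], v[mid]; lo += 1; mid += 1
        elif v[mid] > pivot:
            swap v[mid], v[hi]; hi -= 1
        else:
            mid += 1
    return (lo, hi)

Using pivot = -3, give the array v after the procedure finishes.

[-4,-8,-10,-7,-6,-11,-3,0,3,2]

pivot = -3; lo=0, mid=0, hi=9
v[mid]=-4<-3: swap v[0],v[0]; lo=1,mid=1 → [-4,-8,2,-10,3,0,-11,-6,-7,-3]
v[mid]=-8<-3: swap v[1],v[1]; lo=2,mid=2 → [-4,-8,2,-10,3,0,-11,-6,-7,-3]
v[mid]=2>-3: swap v[2],v[9]; hi=8 → [-4,-8,-3,-10,3,0,-11,-6,-7,2]
v[mid]=-3=-3: mid=3
v[mid]=-10<-3: swap v[2],v[3]; lo=3,mid=4 → [-4,-8,-10,-3,3,0,-11,-6,-7,2]
v[mid]=3>-3: swap v[4],v[8]; hi=7 → [-4,-8,-10,-3,-7,0,-11,-6,3,2]
v[mid]=-7<-3: swap v[3],v[4]; lo=4,mid=5 → [-4,-8,-10,-7,-3,0,-11,-6,3,2]
v[mid]=0>-3: swap v[5],v[7]; hi=6 → [-4,-8,-10,-7,-3,-6,-11,0,3,2]
v[mid]=-6<-3: swap v[4],v[5]; lo=5,mid=6 → [-4,-8,-10,-7,-6,-3,-11,0,3,2]
v[mid]=-11<-3: swap v[5],v[6]; lo=6,mid=7 → [-4,-8,-10,-7,-6,-11,-3,0,3,2]
end: lo=6, hi=6; v = [-4,-8,-10,-7,-6,-11,-3,0,3,2]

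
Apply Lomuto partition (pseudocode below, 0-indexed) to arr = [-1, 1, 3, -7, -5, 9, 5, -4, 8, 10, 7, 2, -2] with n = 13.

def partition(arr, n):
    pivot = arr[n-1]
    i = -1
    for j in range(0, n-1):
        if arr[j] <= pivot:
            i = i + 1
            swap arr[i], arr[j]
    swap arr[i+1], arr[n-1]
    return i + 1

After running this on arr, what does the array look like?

[-7, -5, -4, -2, 1, 9, 5, 3, 8, 10, 7, 2, -1]

pivot = arr[12] = -2; i = -1
j=0: arr[0]=-1 > -2 → no swap
j=1: arr[1]=1 > -2 → no swap
j=2: arr[2]=3 > -2 → no swap
j=3: arr[3]=-7 ≤ -2 → i=0, swap arr[0],arr[3] → [-7, 1, 3, -1, -5, 9, 5, -4, 8, 10, 7, 2, -2]
j=4: arr[4]=-5 ≤ -2 → i=1, swap arr[1],arr[4] → [-7, -5, 3, -1, 1, 9, 5, -4, 8, 10, 7, 2, -2]
j=5: arr[5]=9 > -2 → no swap
j=6: arr[6]=5 > -2 → no swap
j=7: arr[7]=-4 ≤ -2 → i=2, swap arr[2],arr[7] → [-7, -5, -4, -1, 1, 9, 5, 3, 8, 10, 7, 2, -2]
j=8: arr[8]=8 > -2 → no swap
j=9: arr[9]=10 > -2 → no swap
j=10: arr[10]=7 > -2 → no swap
j=11: arr[11]=2 > -2 → no swap
final swap arr[3],arr[12] → [-7, -5, -4, -2, 1, 9, 5, 3, 8, 10, 7, 2, -1]; return 3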